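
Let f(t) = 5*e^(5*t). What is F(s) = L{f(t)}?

L{5} = 5/s.
By the first shifting theorem, multiplying by e^(5t) replaces s with s - 5.

F(s) = 5/(s - 5)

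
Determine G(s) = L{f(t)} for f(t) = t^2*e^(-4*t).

G(s) = 2/(s + 4)^3

L{e^(-4t)} = 1/(s + 4).
Then apply L{t^2·g(t)} = (-1)^2 d^2/ds^2[H(s)] with H(s) = 1/(s + 4):
differentiating 2 times and applying the sign gives 2/(s + 4)^3.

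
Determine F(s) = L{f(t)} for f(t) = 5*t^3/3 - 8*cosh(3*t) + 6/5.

F(s) = -8*s/(s^2 - 9) + 6/(5*s) + 10/s^4

Apply the Laplace transform termwise.
(-8)·[L{cosh(3t)} = s/(s^2 - 9)]; (5/3)·[L{t^3} = 3!/s^4 = 6/s^4]; L{6/5} = (6/5)/s.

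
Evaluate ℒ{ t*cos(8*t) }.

L{cos(8t)} = s/(s^2 + 64).
Then apply L{t·g(t)} = -d/ds[G(s)] with G(s) = s/(s^2 + 64):
differentiating 1 time and applying the sign gives (s - 8)*(s + 8)/(s^2 + 64)^2.

(s - 8)*(s + 8)/(s^2 + 64)^2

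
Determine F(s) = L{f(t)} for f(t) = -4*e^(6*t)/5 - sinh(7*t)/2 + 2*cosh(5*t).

F(s) = 2*s/(s^2 - 25) - 7/(2*(s^2 - 49)) - 4/(5*(s - 6))

The transform is linear, so treat each term independently.
(-4/5)·[L{e^(6t)} = 1/(s - 6)]; (-1/2)·[L{sinh(7t)} = 7/(s^2 - 49)]; (2)·[L{cosh(5t)} = s/(s^2 - 25)].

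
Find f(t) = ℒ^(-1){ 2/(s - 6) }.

f(t) = 2*exp(6*t)

Since L{e^(6t)} = 1/(s - 6), the inverse is e^(6*t), scaled by 2.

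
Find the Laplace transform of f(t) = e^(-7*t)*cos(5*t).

L{cos(5t)} = s/(s^2 + 25).
By the first shifting theorem, multiplying by e^(-7t) replaces s with s + 7.

(s + 7)/((s + 7)^2 + 25)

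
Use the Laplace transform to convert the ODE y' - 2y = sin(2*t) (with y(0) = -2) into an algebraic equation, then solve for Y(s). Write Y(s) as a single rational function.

Y(s) = (-2*s^2 - 6)/(s^3 - 2*s^2 + 4*s - 8)

Transform both sides with L{·}.
The derivative rules (L{y'} = sY - y(0) = sY - (-2)) turn the left side into (s - 2)Y - (-2).
The right side is L{sin(2*t)} = 2/(s^2 + 4).
So (s - 2)Y = 2/(s^2 + 4) + (-2).
Solve for Y(s) and write it as one ratio of polynomials.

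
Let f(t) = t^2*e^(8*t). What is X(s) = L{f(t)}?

L{e^(8t)} = 1/(s - 8).
Then apply L{t^2·g(t)} = (-1)^2 d^2/ds^2[G(s)] with G(s) = 1/(s - 8):
differentiating 2 times and applying the sign gives 2/(s - 8)^3.

X(s) = 2/(s - 8)^3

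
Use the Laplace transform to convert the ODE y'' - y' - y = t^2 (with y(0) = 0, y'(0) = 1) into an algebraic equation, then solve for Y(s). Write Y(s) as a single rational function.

Y(s) = (s^3 + 2)/(s^5 - s^4 - s^3)

Laplace-transform each side.
With L{y''} = s^2 Y - s·y(0) - y'(0) and L{y'} = sY - y(0), with y(0) = 0, y'(0) = 1: the LHS transforms to (s^2 - s - 1)Y - (1).
The right side is L{t^2} = 2/s^3.
So (s^2 - s - 1)Y = 2/s^3 + (1).
Divide through and combine into a single rational function.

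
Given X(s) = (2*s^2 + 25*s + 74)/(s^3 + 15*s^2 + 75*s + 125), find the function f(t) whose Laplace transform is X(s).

f(t) = -t^2*exp(-5*t)/2 + 5*t*exp(-5*t) + 2*exp(-5*t)

Factor the denominator: s^3 + 15*s^2 + 75*s + 125 = (s + 5)^3.
Partial fraction decomposition gives [2/(s + 5)] + [5/(s + 5)^2] + [-1/(s + 5)^3].
Invert each term: 2/(s + 5) ↔ 2e^(-5t); 5/(s + 5)^2 ↔ 5t·e^(-5t); -1/(s + 5)^3 ↔ (-1/2)t^2·e^(-5t).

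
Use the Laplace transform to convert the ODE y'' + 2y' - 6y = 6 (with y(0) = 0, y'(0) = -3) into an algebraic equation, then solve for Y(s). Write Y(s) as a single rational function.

Take the Laplace transform of both sides.
With L{y''} = s^2 Y - s·y(0) - y'(0) and L{y'} = sY - y(0), with y(0) = 0, y'(0) = -3: the LHS transforms to (s^2 + 2*s - 6)Y - (-3).
The right side is L{6} = 6/s.
So (s^2 + 2*s - 6)Y = 6/s + (-3).
Isolate Y and clear denominators.

Y(s) = (-3*s + 6)/(s^3 + 2*s^2 - 6*s)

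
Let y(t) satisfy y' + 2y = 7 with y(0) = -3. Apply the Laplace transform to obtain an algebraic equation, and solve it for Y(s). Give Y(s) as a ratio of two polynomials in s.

Y(s) = (-3*s + 7)/(s^2 + 2*s)

Transform both sides with L{·}.
With L{y'} = sY - y(0) = sY - (-3): the LHS transforms to (s + 2)Y - (-3).
The right side is L{7} = 7/s.
So (s + 2)Y = 7/s + (-3).
Divide through and combine into a single rational function.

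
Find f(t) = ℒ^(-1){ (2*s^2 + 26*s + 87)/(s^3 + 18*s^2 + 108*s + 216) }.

f(t) = 3*t^2*exp(-6*t)/2 + 2*t*exp(-6*t) + 2*exp(-6*t)

Factor the denominator: s^3 + 18*s^2 + 108*s + 216 = (s + 6)^3.
Partial fraction decomposition gives [2/(s + 6)] + [2/(s + 6)^2] + [3/(s + 6)^3].
Invert each term: 2/(s + 6) ↔ 2e^(-6t); 2/(s + 6)^2 ↔ 2t·e^(-6t); 3/(s + 6)^3 ↔ (3/2)t^2·e^(-6t).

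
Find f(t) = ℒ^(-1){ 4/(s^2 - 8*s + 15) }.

f(t) = 4*exp(4*t)*sinh(t)

Rewrite the denominator: s^2 - 8*s + 15 = (s - 4)^2 - 1.
The form in (s - 4) signals a first-shifting-theorem factor e^(4t).
Since L{sinh(t)} = 1/(s^2 - 1), the inverse is e^(4*t)*sinh(t), scaled by 4.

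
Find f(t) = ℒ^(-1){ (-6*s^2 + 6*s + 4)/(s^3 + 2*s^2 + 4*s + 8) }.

f(t) = 5*sin(2*t) - 2*cos(2*t) - 4*exp(-2*t)

Factor the denominator: s^3 + 2*s^2 + 4*s + 8 = (s + 2)*(s^2 + 4).
Partial fraction decomposition gives [-4/(s + 2)] + [-2*s/(s^2 + 4)] + [10/(s^2 + 4)].
Invert each term: -4/(s + 2) ↔ -4e^(-2t); -2·s/(s^2 + 4) ↔ -2cos(2t); 5·2/(s^2 + 4) ↔ 5sin(2t).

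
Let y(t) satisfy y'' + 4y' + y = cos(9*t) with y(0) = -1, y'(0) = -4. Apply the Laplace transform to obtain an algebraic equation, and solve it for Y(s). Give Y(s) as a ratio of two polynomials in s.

Take the Laplace transform of both sides.
The derivative rules (L{y''} = s^2 Y - s·y(0) - y'(0) and L{y'} = sY - y(0), with y(0) = -1, y'(0) = -4) turn the left side into (s^2 + 4*s + 1)Y - (-s - 8).
The right side is L{cos(9*t)} = s/(s^2 + 81).
So (s^2 + 4*s + 1)Y = s/(s^2 + 81) + (-s - 8).
Solve for Y(s) and write it as one ratio of polynomials.

Y(s) = (-s^3 - 8*s^2 - 80*s - 648)/(s^4 + 4*s^3 + 82*s^2 + 324*s + 81)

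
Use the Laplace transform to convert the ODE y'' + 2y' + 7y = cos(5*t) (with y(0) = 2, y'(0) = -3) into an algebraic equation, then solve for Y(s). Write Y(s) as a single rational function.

Y(s) = (2*s^3 + s^2 + 51*s + 25)/(s^4 + 2*s^3 + 32*s^2 + 50*s + 175)

Laplace-transform each side.
The derivative rules (L{y''} = s^2 Y - s·y(0) - y'(0) and L{y'} = sY - y(0), with y(0) = 2, y'(0) = -3) turn the left side into (s^2 + 2*s + 7)Y - (2*s + 1).
The right side is L{cos(5*t)} = s/(s^2 + 25).
So (s^2 + 2*s + 7)Y = s/(s^2 + 25) + (2*s + 1).
Divide through and combine into a single rational function.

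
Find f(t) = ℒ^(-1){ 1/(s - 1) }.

Since L{e^(t)} = 1/(s - 1), the inverse is e^(t).

f(t) = exp(t)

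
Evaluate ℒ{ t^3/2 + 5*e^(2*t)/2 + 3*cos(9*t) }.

3*s/(s^2 + 81) + 5/(2*(s - 2)) + 3/s^4

The transform is linear, so treat each term independently.
(5/2)·[L{e^(2t)} = 1/(s - 2)]; (3)·[L{cos(9t)} = s/(s^2 + 81)]; (1/2)·[L{t^3} = 3!/s^4 = 6/s^4].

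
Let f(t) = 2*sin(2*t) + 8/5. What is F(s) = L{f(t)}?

F(s) = 4/(s^2 + 4) + 8/(5*s)

Apply the Laplace transform termwise.
L{8/5} = (8/5)/s; (2)·[L{sin(2t)} = 2/(s^2 + 4)].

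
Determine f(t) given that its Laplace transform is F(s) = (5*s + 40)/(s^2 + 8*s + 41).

f(t) = 4*exp(-4*t)*sin(5*t) + 5*exp(-4*t)*cos(5*t)

Complete the square in the denominator: s^2 + 8*s + 41 = (s + 4)^2 + 5^2.
Split the numerator to match: 5*s + 40 = 5·(s + 4) + 4·5.
Invert each term: 5·(s + 4)/((s + 4)^2 + 25) ↔ 5e^(-4t)cos(5t); 4·5/((s + 4)^2 + 25) ↔ 4e^(-4t)sin(5t).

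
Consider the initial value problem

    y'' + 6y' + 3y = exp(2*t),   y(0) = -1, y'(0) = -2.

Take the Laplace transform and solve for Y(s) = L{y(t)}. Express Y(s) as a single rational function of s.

Laplace-transform each side.
The derivative rules (L{y''} = s^2 Y - s·y(0) - y'(0) and L{y'} = sY - y(0), with y(0) = -1, y'(0) = -2) turn the left side into (s^2 + 6*s + 3)Y - (-s - 8).
The right side is L{exp(2*t)} = 1/(s - 2).
So (s^2 + 6*s + 3)Y = 1/(s - 2) + (-s - 8).
Solve for Y(s) and write it as one ratio of polynomials.

Y(s) = (-s^2 - 6*s + 17)/(s^3 + 4*s^2 - 9*s - 6)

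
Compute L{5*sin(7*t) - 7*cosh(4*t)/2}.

-7*s/(2*(s^2 - 16)) + 35/(s^2 + 49)

Apply the Laplace transform termwise.
(5)·[L{sin(7t)} = 7/(s^2 + 49)]; (-7/2)·[L{cosh(4t)} = s/(s^2 - 16)].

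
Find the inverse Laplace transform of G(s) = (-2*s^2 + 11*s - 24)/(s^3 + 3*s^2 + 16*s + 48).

2*sin(4*t) + cos(4*t) - 3*exp(-3*t)

Factor the denominator: s^3 + 3*s^2 + 16*s + 48 = (s + 3)*(s^2 + 16).
Partial fraction decomposition gives [-3/(s + 3)] + [s/(s^2 + 16)] + [8/(s^2 + 16)].
Invert each term: -3/(s + 3) ↔ -3e^(-3t); 1·s/(s^2 + 16) ↔ cos(4t); 2·4/(s^2 + 16) ↔ 2sin(4t).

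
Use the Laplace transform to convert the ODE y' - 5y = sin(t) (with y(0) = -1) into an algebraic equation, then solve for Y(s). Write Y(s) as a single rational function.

Transform both sides with L{·}.
The derivative rules (L{y'} = sY - y(0) = sY - (-1)) turn the left side into (s - 5)Y - (-1).
The right side is L{sin(t)} = 1/(s^2 + 1).
So (s - 5)Y = 1/(s^2 + 1) + (-1).
Solve for Y(s) and write it as one ratio of polynomials.

Y(s) = -s^2/(s^3 - 5*s^2 + s - 5)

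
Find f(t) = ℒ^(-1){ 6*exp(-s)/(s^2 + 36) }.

f(t) = Heaviside(t - 1)*(sin(6*t - 6))

The factor e^(-s) signals a time shift by c = 1 (second shifting theorem).
L{sin(6t)} = 6/(s^2 + 36), so L^-1{6/(s^2 + 36)} = sin(6*t).
Hence the inverse is u(t - 1) times that function evaluated at t - 1.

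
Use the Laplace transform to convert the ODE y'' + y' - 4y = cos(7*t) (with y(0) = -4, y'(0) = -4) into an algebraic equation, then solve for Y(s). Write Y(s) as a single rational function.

Y(s) = (-4*s^3 - 8*s^2 - 195*s - 392)/(s^4 + s^3 + 45*s^2 + 49*s - 196)

Transform both sides with L{·}.
The derivative rules (L{y''} = s^2 Y - s·y(0) - y'(0) and L{y'} = sY - y(0), with y(0) = -4, y'(0) = -4) turn the left side into (s^2 + s - 4)Y - (-4*s - 8).
The right side is L{cos(7*t)} = s/(s^2 + 49).
So (s^2 + s - 4)Y = s/(s^2 + 49) + (-4*s - 8).
Isolate Y and clear denominators.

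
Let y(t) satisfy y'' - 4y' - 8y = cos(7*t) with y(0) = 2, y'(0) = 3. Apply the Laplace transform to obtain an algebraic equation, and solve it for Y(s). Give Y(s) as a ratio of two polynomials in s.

Y(s) = (2*s^3 - 5*s^2 + 99*s - 245)/(s^4 - 4*s^3 + 41*s^2 - 196*s - 392)

Laplace-transform each side.
The derivative rules (L{y''} = s^2 Y - s·y(0) - y'(0) and L{y'} = sY - y(0), with y(0) = 2, y'(0) = 3) turn the left side into (s^2 - 4*s - 8)Y - (2*s - 5).
The right side is L{cos(7*t)} = s/(s^2 + 49).
So (s^2 - 4*s - 8)Y = s/(s^2 + 49) + (2*s - 5).
Divide through and combine into a single rational function.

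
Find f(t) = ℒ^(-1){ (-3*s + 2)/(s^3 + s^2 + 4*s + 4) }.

Factor the denominator: s^3 + s^2 + 4*s + 4 = (s + 1)*(s^2 + 4).
Partial fraction decomposition gives [1/(s + 1)] + [-s/(s^2 + 4)] + [-2/(s^2 + 4)].
Invert each term: 1/(s + 1) ↔ e^(-t); -1·s/(s^2 + 4) ↔ -cos(2t); -1·2/(s^2 + 4) ↔ -sin(2t).

f(t) = -sin(2*t) - cos(2*t) + exp(-t)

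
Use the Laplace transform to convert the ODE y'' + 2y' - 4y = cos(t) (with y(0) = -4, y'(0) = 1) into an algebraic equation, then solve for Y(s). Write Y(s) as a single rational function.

Apply the Laplace transform to the equation.
The derivative rules (L{y''} = s^2 Y - s·y(0) - y'(0) and L{y'} = sY - y(0), with y(0) = -4, y'(0) = 1) turn the left side into (s^2 + 2*s - 4)Y - (-4*s - 7).
The right side is L{cos(t)} = s/(s^2 + 1).
So (s^2 + 2*s - 4)Y = s/(s^2 + 1) + (-4*s - 7).
Isolate Y and clear denominators.

Y(s) = (-4*s^3 - 7*s^2 - 3*s - 7)/(s^4 + 2*s^3 - 3*s^2 + 2*s - 4)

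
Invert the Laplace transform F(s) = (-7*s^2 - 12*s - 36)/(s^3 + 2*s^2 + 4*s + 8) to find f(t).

Factor the denominator: s^3 + 2*s^2 + 4*s + 8 = (s + 2)*(s^2 + 4).
Partial fraction decomposition gives [-5/(s + 2)] + [-2*s/(s^2 + 4)] + [-8/(s^2 + 4)].
Invert each term: -5/(s + 2) ↔ -5e^(-2t); -2·s/(s^2 + 4) ↔ -2cos(2t); -4·2/(s^2 + 4) ↔ -4sin(2t).

f(t) = -4*sin(2*t) - 2*cos(2*t) - 5*exp(-2*t)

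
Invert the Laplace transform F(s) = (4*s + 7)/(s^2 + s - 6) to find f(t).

f(t) = 3*exp(2*t) + exp(-3*t)

Factor the denominator: s^2 + s - 6 = (s - 2)*(s + 3).
Partial fraction decomposition gives [3/(s - 2)] + [1/(s + 3)].
Invert each term: 3/(s - 2) ↔ 3e^(2t); 1/(s + 3) ↔ e^(-3t).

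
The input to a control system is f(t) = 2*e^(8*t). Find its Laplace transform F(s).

L{2} = 2/s.
By the first shifting theorem, multiplying by e^(8t) replaces s with s - 8.

F(s) = 2/(s - 8)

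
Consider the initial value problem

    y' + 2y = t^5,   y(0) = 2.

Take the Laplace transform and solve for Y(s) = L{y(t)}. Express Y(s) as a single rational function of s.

Laplace-transform each side.
The derivative rules (L{y'} = sY - y(0) = sY - 2) turn the left side into (s + 2)Y - (2).
The right side is L{t^5} = 120/s^6.
So (s + 2)Y = 120/s^6 + (2).
Divide through and combine into a single rational function.

Y(s) = (2*s^6 + 120)/(s^7 + 2*s^6)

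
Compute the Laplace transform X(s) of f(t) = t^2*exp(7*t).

X(s) = 2/(s - 7)^3

L{e^(7t)} = 1/(s - 7).
Then apply L{t^2·g(t)} = (-1)^2 d^2/ds^2[G(s)] with G(s) = 1/(s - 7):
differentiating 2 times and applying the sign gives 2/(s - 7)^3.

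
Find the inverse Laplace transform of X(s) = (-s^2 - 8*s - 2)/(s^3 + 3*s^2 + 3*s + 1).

5*t^2*exp(-t)/2 - 6*t*exp(-t) - exp(-t)

Factor the denominator: s^3 + 3*s^2 + 3*s + 1 = (s + 1)^3.
Partial fraction decomposition gives [-1/(s + 1)] + [-6/(s + 1)^2] + [5/(s + 1)^3].
Invert each term: -1/(s + 1) ↔ -e^(-t); -6/(s + 1)^2 ↔ -6t·e^(-t); 5/(s + 1)^3 ↔ (5/2)t^2·e^(-t).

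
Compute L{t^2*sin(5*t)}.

10*(3*s^2 - 25)/(s^2 + 25)^3

L{sin(5t)} = 5/(s^2 + 25).
Then apply L{t^2·g(t)} = (-1)^2 d^2/ds^2[G(s)] with G(s) = 5/(s^2 + 25):
differentiating 2 times and applying the sign gives 10*(3*s^2 - 25)/(s^2 + 25)^3.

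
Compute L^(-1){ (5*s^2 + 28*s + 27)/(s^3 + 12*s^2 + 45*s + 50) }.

-4*t*exp(-5*t) - exp(-2*t) + 6*exp(-5*t)

Factor the denominator: s^3 + 12*s^2 + 45*s + 50 = (s + 2)*(s + 5)^2.
Partial fraction decomposition gives [6/(s + 5)] + [-4/(s + 5)^2] + [-1/(s + 2)].
Invert each term: 6/(s + 5) ↔ 6e^(-5t); -4/(s + 5)^2 ↔ -4t·e^(-5t); -1/(s + 2) ↔ -e^(-2t).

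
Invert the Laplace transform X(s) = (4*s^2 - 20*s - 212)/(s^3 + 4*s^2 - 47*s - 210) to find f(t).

Factor the denominator: s^3 + 4*s^2 - 47*s - 210 = (s - 7)*(s + 5)*(s + 6).
Partial fraction decomposition gives [-1/(s - 7)] + [4/(s + 6)] + [1/(s + 5)].
Invert each term: -1/(s - 7) ↔ -e^(7t); 4/(s + 6) ↔ 4e^(-6t); 1/(s + 5) ↔ e^(-5t).

f(t) = -exp(7*t) + exp(-5*t) + 4*exp(-6*t)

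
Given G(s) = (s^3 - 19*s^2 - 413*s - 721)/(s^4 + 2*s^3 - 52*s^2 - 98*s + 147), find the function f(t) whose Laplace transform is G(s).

Factor the denominator: s^4 + 2*s^3 - 52*s^2 - 98*s + 147 = (s - 7)*(s - 1)*(s + 3)*(s + 7).
Partial fraction decomposition gives [-5/(s - 7)] + [2/(s + 3)] + [6/(s - 1)] + [-2/(s + 7)].
Invert each term: -5/(s - 7) ↔ -5e^(7t); 2/(s + 3) ↔ 2e^(-3t); 6/(s - 1) ↔ 6e^(t); -2/(s + 7) ↔ -2e^(-7t).

f(t) = -5*exp(7*t) + 6*exp(t) + 2*exp(-3*t) - 2*exp(-7*t)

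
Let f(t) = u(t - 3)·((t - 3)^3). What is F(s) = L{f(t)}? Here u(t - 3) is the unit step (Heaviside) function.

By the second shifting theorem, L{u(t - c)·g(t - c)} = e^(-cs)·G(s) with c = 3 and G(s) = L{g(t)}.
L{t^3} = 3!/s^4 = 6/s^4.

F(s) = 6*exp(-3*s)/s^4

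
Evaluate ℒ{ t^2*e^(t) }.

2/(s - 1)^3

L{e^(t)} = 1/(s - 1).
Then apply L{t^2·g(t)} = (-1)^2 d^2/ds^2[G(s)] with G(s) = 1/(s - 1):
differentiating 2 times and applying the sign gives 2/(s - 1)^3.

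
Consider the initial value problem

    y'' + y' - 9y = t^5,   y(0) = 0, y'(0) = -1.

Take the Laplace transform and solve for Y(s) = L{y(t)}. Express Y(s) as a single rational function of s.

Y(s) = (-s^6 + 120)/(s^8 + s^7 - 9*s^6)

Laplace-transform each side.
With L{y''} = s^2 Y - s·y(0) - y'(0) and L{y'} = sY - y(0), with y(0) = 0, y'(0) = -1: the LHS transforms to (s^2 + s - 9)Y - (-1).
The right side is L{t^5} = 120/s^6.
So (s^2 + s - 9)Y = 120/s^6 + (-1).
Solve for Y(s) and write it as one ratio of polynomials.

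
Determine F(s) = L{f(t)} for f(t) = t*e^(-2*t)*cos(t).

F(s) = (s + 1)*(s + 3)/(s^2 + 4*s + 5)^2

L{cos(t)} = s/(s^2 + 1).
Multiplying by e^(-2t) shifts s → s + 2, so L{e^(-2*t)*cos(t)} = (s + 2)/((s + 2)^2 + 1).
Then apply L{t·g(t)} = -d/ds[G(s)] with G(s) = (s + 2)/((s + 2)^2 + 1):
differentiating 1 time and applying the sign gives (s + 1)*(s + 3)/(s^2 + 4*s + 5)^2.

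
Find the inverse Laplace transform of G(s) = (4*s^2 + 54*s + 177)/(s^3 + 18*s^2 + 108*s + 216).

-3*t^2*exp(-6*t)/2 + 6*t*exp(-6*t) + 4*exp(-6*t)

Factor the denominator: s^3 + 18*s^2 + 108*s + 216 = (s + 6)^3.
Partial fraction decomposition gives [4/(s + 6)] + [6/(s + 6)^2] + [-3/(s + 6)^3].
Invert each term: 4/(s + 6) ↔ 4e^(-6t); 6/(s + 6)^2 ↔ 6t·e^(-6t); -3/(s + 6)^3 ↔ (-3/2)t^2·e^(-6t).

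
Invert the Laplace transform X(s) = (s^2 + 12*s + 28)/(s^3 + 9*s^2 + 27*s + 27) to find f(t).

f(t) = t^2*exp(-3*t)/2 + 6*t*exp(-3*t) + exp(-3*t)

Factor the denominator: s^3 + 9*s^2 + 27*s + 27 = (s + 3)^3.
Partial fraction decomposition gives [1/(s + 3)] + [6/(s + 3)^2] + [(s + 3)^(-3)].
Invert each term: 1/(s + 3) ↔ e^(-3t); 6/(s + 3)^2 ↔ 6t·e^(-3t); 1/(s + 3)^3 ↔ (1/2)t^2·e^(-3t).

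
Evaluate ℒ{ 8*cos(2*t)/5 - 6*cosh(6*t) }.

8*s/(5*(s^2 + 4)) - 6*s/(s^2 - 36)

The transform is linear, so treat each term independently.
(8/5)·[L{cos(2t)} = s/(s^2 + 4)]; (-6)·[L{cosh(6t)} = s/(s^2 - 36)].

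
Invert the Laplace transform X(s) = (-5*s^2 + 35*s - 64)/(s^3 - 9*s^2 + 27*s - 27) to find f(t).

f(t) = -2*t^2*exp(3*t) + 5*t*exp(3*t) - 5*exp(3*t)

Factor the denominator: s^3 - 9*s^2 + 27*s - 27 = (s - 3)^3.
Partial fraction decomposition gives [-5/(s - 3)] + [5/(s - 3)^2] + [-4/(s - 3)^3].
Invert each term: -5/(s - 3) ↔ -5e^(3t); 5/(s - 3)^2 ↔ 5t·e^(3t); -4/(s - 3)^3 ↔ (-2)t^2·e^(3t).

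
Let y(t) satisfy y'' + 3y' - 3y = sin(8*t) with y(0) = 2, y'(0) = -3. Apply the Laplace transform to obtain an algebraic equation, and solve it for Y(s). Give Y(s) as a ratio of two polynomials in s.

Y(s) = (2*s^3 + 3*s^2 + 128*s + 200)/(s^4 + 3*s^3 + 61*s^2 + 192*s - 192)

Apply the Laplace transform to the equation.
With L{y''} = s^2 Y - s·y(0) - y'(0) and L{y'} = sY - y(0), with y(0) = 2, y'(0) = -3: the LHS transforms to (s^2 + 3*s - 3)Y - (2*s + 3).
The right side is L{sin(8*t)} = 8/(s^2 + 64).
So (s^2 + 3*s - 3)Y = 8/(s^2 + 64) + (2*s + 3).
Isolate Y and clear denominators.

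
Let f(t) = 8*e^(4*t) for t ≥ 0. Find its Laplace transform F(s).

L{8} = 8/s.
By the first shifting theorem, multiplying by e^(4t) replaces s with s - 4.

F(s) = 8/(s - 4)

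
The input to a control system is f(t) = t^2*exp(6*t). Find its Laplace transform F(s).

F(s) = 2/(s - 6)^3

L{e^(6t)} = 1/(s - 6).
Then apply L{t^2·g(t)} = (-1)^2 d^2/ds^2[G(s)] with G(s) = 1/(s - 6):
differentiating 2 times and applying the sign gives 2/(s - 6)^3.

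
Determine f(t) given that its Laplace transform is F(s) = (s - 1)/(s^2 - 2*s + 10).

Rewrite the denominator: s^2 - 2*s + 10 = (s - 1)^2 + 9.
The form in (s - 1) signals a first-shifting-theorem factor e^(t).
Since L{cos(3t)} = s/(s^2 + 9), the inverse is e^(t)*cos(3*t).

f(t) = exp(t)*cos(3*t)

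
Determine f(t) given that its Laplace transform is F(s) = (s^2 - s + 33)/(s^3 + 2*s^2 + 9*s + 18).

f(t) = sin(3*t) - 2*cos(3*t) + 3*exp(-2*t)

Factor the denominator: s^3 + 2*s^2 + 9*s + 18 = (s + 2)*(s^2 + 9).
Partial fraction decomposition gives [3/(s + 2)] + [-2*s/(s^2 + 9)] + [3/(s^2 + 9)].
Invert each term: 3/(s + 2) ↔ 3e^(-2t); -2·s/(s^2 + 9) ↔ -2cos(3t); 1·3/(s^2 + 9) ↔ sin(3t).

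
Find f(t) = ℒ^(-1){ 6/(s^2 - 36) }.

f(t) = sinh(6*t)

Since L{sinh(6t)} = 6/(s^2 - 36), the inverse is sinh(6*t).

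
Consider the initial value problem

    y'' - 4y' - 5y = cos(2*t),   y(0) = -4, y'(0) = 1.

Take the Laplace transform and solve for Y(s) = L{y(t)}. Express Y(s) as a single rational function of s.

Laplace-transform each side.
Using L{y''} = s^2 Y - s·y(0) - y'(0) and L{y'} = sY - y(0), with y(0) = -4, y'(0) = 1, the left side becomes (s^2 - 4*s - 5)Y - (-4*s + 17).
The right side is L{cos(2*t)} = s/(s^2 + 4).
So (s^2 - 4*s - 5)Y = s/(s^2 + 4) + (-4*s + 17).
Divide through and combine into a single rational function.

Y(s) = (-4*s^3 + 17*s^2 - 15*s + 68)/(s^4 - 4*s^3 - s^2 - 16*s - 20)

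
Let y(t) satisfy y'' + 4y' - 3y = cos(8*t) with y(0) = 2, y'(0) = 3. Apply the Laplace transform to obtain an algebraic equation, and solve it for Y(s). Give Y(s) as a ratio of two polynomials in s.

Y(s) = (2*s^3 + 11*s^2 + 129*s + 704)/(s^4 + 4*s^3 + 61*s^2 + 256*s - 192)

Laplace-transform each side.
With L{y''} = s^2 Y - s·y(0) - y'(0) and L{y'} = sY - y(0), with y(0) = 2, y'(0) = 3: the LHS transforms to (s^2 + 4*s - 3)Y - (2*s + 11).
The right side is L{cos(8*t)} = s/(s^2 + 64).
So (s^2 + 4*s - 3)Y = s/(s^2 + 64) + (2*s + 11).
Solve for Y(s) and write it as one ratio of polynomials.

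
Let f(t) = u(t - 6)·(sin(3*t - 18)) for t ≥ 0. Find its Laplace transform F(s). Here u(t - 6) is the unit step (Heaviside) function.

F(s) = 3*exp(-6*s)/(s^2 + 9)

By the second shifting theorem, L{u(t - c)·g(t - c)} = e^(-cs)·G(s) with c = 6 and G(s) = L{g(t)}.
L{sin(3t)} = 3/(s^2 + 9).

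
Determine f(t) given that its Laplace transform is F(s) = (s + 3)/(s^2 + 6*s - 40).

Rewrite the denominator: s^2 + 6*s - 40 = (s + 3)^2 - 49.
The form in (s + 3) signals a first-shifting-theorem factor e^(-3t).
Since L{cosh(7t)} = s/(s^2 - 49), the inverse is e^(-3*t)*cosh(7*t).

f(t) = exp(-3*t)*cosh(7*t)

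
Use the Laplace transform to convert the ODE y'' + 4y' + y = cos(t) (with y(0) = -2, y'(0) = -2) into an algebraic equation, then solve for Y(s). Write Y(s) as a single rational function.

Take the Laplace transform of both sides.
Using L{y''} = s^2 Y - s·y(0) - y'(0) and L{y'} = sY - y(0), with y(0) = -2, y'(0) = -2, the left side becomes (s^2 + 4*s + 1)Y - (-2*s - 10).
The right side is L{cos(t)} = s/(s^2 + 1).
So (s^2 + 4*s + 1)Y = s/(s^2 + 1) + (-2*s - 10).
Isolate Y and clear denominators.

Y(s) = (-2*s^3 - 10*s^2 - s - 10)/(s^4 + 4*s^3 + 2*s^2 + 4*s + 1)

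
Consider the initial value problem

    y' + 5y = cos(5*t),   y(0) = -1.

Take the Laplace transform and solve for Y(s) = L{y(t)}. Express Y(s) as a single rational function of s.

Y(s) = (-s^2 + s - 25)/(s^3 + 5*s^2 + 25*s + 125)

Laplace-transform each side.
The derivative rules (L{y'} = sY - y(0) = sY - (-1)) turn the left side into (s + 5)Y - (-1).
The right side is L{cos(5*t)} = s/(s^2 + 25).
So (s + 5)Y = s/(s^2 + 25) + (-1).
Divide through and combine into a single rational function.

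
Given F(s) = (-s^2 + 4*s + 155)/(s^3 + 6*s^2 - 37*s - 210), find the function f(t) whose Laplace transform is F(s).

Factor the denominator: s^3 + 6*s^2 - 37*s - 210 = (s - 6)*(s + 5)*(s + 7).
Partial fraction decomposition gives [-5/(s + 5)] + [1/(s - 6)] + [3/(s + 7)].
Invert each term: -5/(s + 5) ↔ -5e^(-5t); 1/(s - 6) ↔ e^(6t); 3/(s + 7) ↔ 3e^(-7t).

f(t) = exp(6*t) - 5*exp(-5*t) + 3*exp(-7*t)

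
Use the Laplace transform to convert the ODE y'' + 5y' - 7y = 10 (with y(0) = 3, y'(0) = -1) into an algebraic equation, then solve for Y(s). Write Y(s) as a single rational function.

Transform both sides with L{·}.
With L{y''} = s^2 Y - s·y(0) - y'(0) and L{y'} = sY - y(0), with y(0) = 3, y'(0) = -1: the LHS transforms to (s^2 + 5*s - 7)Y - (3*s + 14).
The right side is L{10} = 10/s.
So (s^2 + 5*s - 7)Y = 10/s + (3*s + 14).
Isolate Y and clear denominators.

Y(s) = (3*s^2 + 14*s + 10)/(s^3 + 5*s^2 - 7*s)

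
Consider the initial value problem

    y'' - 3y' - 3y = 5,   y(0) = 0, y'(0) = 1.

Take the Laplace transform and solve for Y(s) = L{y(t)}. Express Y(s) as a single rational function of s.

Y(s) = (s + 5)/(s^3 - 3*s^2 - 3*s)

Transform both sides with L{·}.
The derivative rules (L{y''} = s^2 Y - s·y(0) - y'(0) and L{y'} = sY - y(0), with y(0) = 0, y'(0) = 1) turn the left side into (s^2 - 3*s - 3)Y - (1).
The right side is L{5} = 5/s.
So (s^2 - 3*s - 3)Y = 5/s + (1).
Isolate Y and clear denominators.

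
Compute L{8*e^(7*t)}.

L{8} = 8/s.
By the first shifting theorem, multiplying by e^(7t) replaces s with s - 7.

8/(s - 7)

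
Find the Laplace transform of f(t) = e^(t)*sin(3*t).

3/((s - 1)^2 + 9)

L{sin(3t)} = 3/(s^2 + 9).
By the first shifting theorem, multiplying by e^(t) replaces s with s - 1.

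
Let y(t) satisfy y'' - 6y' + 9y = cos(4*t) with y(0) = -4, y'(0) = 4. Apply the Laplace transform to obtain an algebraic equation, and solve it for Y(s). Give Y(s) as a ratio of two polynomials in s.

Laplace-transform each side.
With L{y''} = s^2 Y - s·y(0) - y'(0) and L{y'} = sY - y(0), with y(0) = -4, y'(0) = 4: the LHS transforms to (s^2 - 6*s + 9)Y - (-4*s + 28).
The right side is L{cos(4*t)} = s/(s^2 + 16).
So (s^2 - 6*s + 9)Y = s/(s^2 + 16) + (-4*s + 28).
Divide through and combine into a single rational function.

Y(s) = (-4*s^3 + 28*s^2 - 63*s + 448)/(s^4 - 6*s^3 + 25*s^2 - 96*s + 144)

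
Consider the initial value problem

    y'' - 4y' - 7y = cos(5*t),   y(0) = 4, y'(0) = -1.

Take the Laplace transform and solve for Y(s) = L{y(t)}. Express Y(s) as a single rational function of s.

Y(s) = (4*s^3 - 17*s^2 + 101*s - 425)/(s^4 - 4*s^3 + 18*s^2 - 100*s - 175)

Apply the Laplace transform to the equation.
The derivative rules (L{y''} = s^2 Y - s·y(0) - y'(0) and L{y'} = sY - y(0), with y(0) = 4, y'(0) = -1) turn the left side into (s^2 - 4*s - 7)Y - (4*s - 17).
The right side is L{cos(5*t)} = s/(s^2 + 25).
So (s^2 - 4*s - 7)Y = s/(s^2 + 25) + (4*s - 17).
Solve for Y(s) and write it as one ratio of polynomials.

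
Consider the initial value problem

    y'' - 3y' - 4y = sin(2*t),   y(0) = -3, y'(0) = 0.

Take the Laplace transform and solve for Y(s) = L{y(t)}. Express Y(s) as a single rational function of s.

Y(s) = (-3*s^3 + 9*s^2 - 12*s + 38)/(s^4 - 3*s^3 - 12*s - 16)

Apply the Laplace transform to the equation.
The derivative rules (L{y''} = s^2 Y - s·y(0) - y'(0) and L{y'} = sY - y(0), with y(0) = -3, y'(0) = 0) turn the left side into (s^2 - 3*s - 4)Y - (-3*s + 9).
The right side is L{sin(2*t)} = 2/(s^2 + 4).
So (s^2 - 3*s - 4)Y = 2/(s^2 + 4) + (-3*s + 9).
Isolate Y and clear denominators.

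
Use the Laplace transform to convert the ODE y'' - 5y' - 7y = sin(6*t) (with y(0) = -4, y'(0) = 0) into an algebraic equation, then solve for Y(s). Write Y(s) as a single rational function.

Y(s) = (-4*s^3 + 20*s^2 - 144*s + 726)/(s^4 - 5*s^3 + 29*s^2 - 180*s - 252)

Apply the Laplace transform to the equation.
The derivative rules (L{y''} = s^2 Y - s·y(0) - y'(0) and L{y'} = sY - y(0), with y(0) = -4, y'(0) = 0) turn the left side into (s^2 - 5*s - 7)Y - (-4*s + 20).
The right side is L{sin(6*t)} = 6/(s^2 + 36).
So (s^2 - 5*s - 7)Y = 6/(s^2 + 36) + (-4*s + 20).
Isolate Y and clear denominators.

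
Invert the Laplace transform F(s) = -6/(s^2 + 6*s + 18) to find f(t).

f(t) = -2*exp(-3*t)*sin(3*t)

Rewrite the denominator: s^2 + 6*s + 18 = (s + 3)^2 + 9.
The form in (s + 3) signals a first-shifting-theorem factor e^(-3t).
Since L{sin(3t)} = 3/(s^2 + 9), the inverse is e^(-3*t)*sin(3*t), scaled by -2.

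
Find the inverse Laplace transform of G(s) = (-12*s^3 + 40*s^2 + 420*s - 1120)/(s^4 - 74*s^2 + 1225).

-exp(7*t) - 2*exp(5*t) - 3*exp(-5*t) - 6*exp(-7*t)

Factor the denominator: s^4 - 74*s^2 + 1225 = (s - 7)*(s - 5)*(s + 5)*(s + 7).
Partial fraction decomposition gives [-1/(s - 7)] + [-3/(s + 5)] + [-2/(s - 5)] + [-6/(s + 7)].
Invert each term: -1/(s - 7) ↔ -e^(7t); -3/(s + 5) ↔ -3e^(-5t); -2/(s - 5) ↔ -2e^(5t); -6/(s + 7) ↔ -6e^(-7t).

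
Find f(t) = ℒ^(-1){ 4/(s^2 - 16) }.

Since L{sinh(4t)} = 4/(s^2 - 16), the inverse is sinh(4*t).

f(t) = sinh(4*t)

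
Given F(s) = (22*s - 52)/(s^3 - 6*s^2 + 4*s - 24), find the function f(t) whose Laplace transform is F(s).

f(t) = 2*exp(6*t) + 5*sin(2*t) - 2*cos(2*t)

Factor the denominator: s^3 - 6*s^2 + 4*s - 24 = (s - 6)*(s^2 + 4).
Partial fraction decomposition gives [2/(s - 6)] + [-2*s/(s^2 + 4)] + [10/(s^2 + 4)].
Invert each term: 2/(s - 6) ↔ 2e^(6t); -2·s/(s^2 + 4) ↔ -2cos(2t); 5·2/(s^2 + 4) ↔ 5sin(2t).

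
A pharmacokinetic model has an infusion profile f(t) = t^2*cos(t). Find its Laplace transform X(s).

L{cos(t)} = s/(s^2 + 1).
Then apply L{t^2·g(t)} = (-1)^2 d^2/ds^2[G(s)] with G(s) = s/(s^2 + 1):
differentiating 2 times and applying the sign gives 2*s*(s^2 - 3)/(s^2 + 1)^3.

X(s) = 2*s*(s^2 - 3)/(s^2 + 1)^3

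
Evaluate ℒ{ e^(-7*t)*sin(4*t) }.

L{sin(4t)} = 4/(s^2 + 16).
By the first shifting theorem, multiplying by e^(-7t) replaces s with s + 7.

4/((s + 7)^2 + 16)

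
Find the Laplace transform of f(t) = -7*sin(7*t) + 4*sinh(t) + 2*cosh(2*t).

By linearity of the Laplace transform, transform each term separately.
(2)·[L{cosh(2t)} = s/(s^2 - 4)]; (4)·[L{sinh(t)} = 1/(s^2 - 1)]; (-7)·[L{sin(7t)} = 7/(s^2 + 49)].

2*s/(s^2 - 4) - 49/(s^2 + 49) + 4/(s^2 - 1)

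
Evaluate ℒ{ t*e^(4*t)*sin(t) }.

L{sin(t)} = 1/(s^2 + 1).
Multiplying by e^(4t) shifts s → s - 4, so L{e^(4*t)*sin(t)} = 1/((s - 4)^2 + 1).
Then apply L{t·g(t)} = -d/ds[G(s)] with G(s) = 1/((s - 4)^2 + 1):
differentiating 1 time and applying the sign gives 2*(s - 4)/(s^2 - 8*s + 17)^2.

2*(s - 4)/(s^2 - 8*s + 17)^2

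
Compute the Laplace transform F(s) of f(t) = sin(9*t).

L{sin(9t)} = 9/(s^2 + 81).

F(s) = 9/(s^2 + 81)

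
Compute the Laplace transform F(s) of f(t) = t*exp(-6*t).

L{t} = 1!/s^2 = 1/s^2.
By the first shifting theorem, multiplying by e^(-6t) replaces s with s + 6.

F(s) = (s + 6)^(-2)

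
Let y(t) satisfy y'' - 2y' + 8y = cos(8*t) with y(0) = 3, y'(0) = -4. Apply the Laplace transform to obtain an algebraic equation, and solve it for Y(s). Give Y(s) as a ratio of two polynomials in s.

Y(s) = (3*s^3 - 10*s^2 + 193*s - 640)/(s^4 - 2*s^3 + 72*s^2 - 128*s + 512)

Transform both sides with L{·}.
Using L{y''} = s^2 Y - s·y(0) - y'(0) and L{y'} = sY - y(0), with y(0) = 3, y'(0) = -4, the left side becomes (s^2 - 2*s + 8)Y - (3*s - 10).
The right side is L{cos(8*t)} = s/(s^2 + 64).
So (s^2 - 2*s + 8)Y = s/(s^2 + 64) + (3*s - 10).
Solve for Y(s) and write it as one ratio of polynomials.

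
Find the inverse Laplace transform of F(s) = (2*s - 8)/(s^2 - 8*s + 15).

2*exp(4*t)*cosh(t)

Rewrite the denominator: s^2 - 8*s + 15 = (s - 4)^2 - 1.
The form in (s - 4) signals a first-shifting-theorem factor e^(4t).
Since L{cosh(t)} = s/(s^2 - 1), the inverse is e^(4*t)*cosh(t), scaled by 2.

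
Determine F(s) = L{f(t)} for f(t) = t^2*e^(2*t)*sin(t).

F(s) = 2*(3*s^2 - 12*s + 11)/(s^2 - 4*s + 5)^3

L{sin(t)} = 1/(s^2 + 1).
Multiplying by e^(2t) shifts s → s - 2, so L{e^(2*t)*sin(t)} = 1/((s - 2)^2 + 1).
Then apply L{t^2·g(t)} = (-1)^2 d^2/ds^2[G(s)] with G(s) = 1/((s - 2)^2 + 1):
differentiating 2 times and applying the sign gives 2*(3*s^2 - 12*s + 11)/(s^2 - 4*s + 5)^3.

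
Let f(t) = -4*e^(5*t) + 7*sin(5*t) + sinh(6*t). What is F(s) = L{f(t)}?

The transform is linear, so treat each term independently.
(7)·[L{sin(5t)} = 5/(s^2 + 25)]; L{sinh(6t)} = 6/(s^2 - 36); (-4)·[L{e^(5t)} = 1/(s - 5)].

F(s) = 35/(s^2 + 25) + 6/(s^2 - 36) - 4/(s - 5)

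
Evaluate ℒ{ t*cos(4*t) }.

(s - 4)*(s + 4)/(s^2 + 16)^2

L{cos(4t)} = s/(s^2 + 16).
Then apply L{t·g(t)} = -d/ds[G(s)] with G(s) = s/(s^2 + 16):
differentiating 1 time and applying the sign gives (s - 4)*(s + 4)/(s^2 + 16)^2.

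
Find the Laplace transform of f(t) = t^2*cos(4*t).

L{cos(4t)} = s/(s^2 + 16).
Then apply L{t^2·g(t)} = (-1)^2 d^2/ds^2[G(s)] with G(s) = s/(s^2 + 16):
differentiating 2 times and applying the sign gives 2*s*(s^2 - 48)/(s^2 + 16)^3.

2*s*(s^2 - 48)/(s^2 + 16)^3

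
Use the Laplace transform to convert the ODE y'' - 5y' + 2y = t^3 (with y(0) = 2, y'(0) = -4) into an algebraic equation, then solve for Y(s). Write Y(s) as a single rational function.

Y(s) = (2*s^5 - 14*s^4 + 6)/(s^6 - 5*s^5 + 2*s^4)

Take the Laplace transform of both sides.
With L{y''} = s^2 Y - s·y(0) - y'(0) and L{y'} = sY - y(0), with y(0) = 2, y'(0) = -4: the LHS transforms to (s^2 - 5*s + 2)Y - (2*s - 14).
The right side is L{t^3} = 6/s^4.
So (s^2 - 5*s + 2)Y = 6/s^4 + (2*s - 14).
Isolate Y and clear denominators.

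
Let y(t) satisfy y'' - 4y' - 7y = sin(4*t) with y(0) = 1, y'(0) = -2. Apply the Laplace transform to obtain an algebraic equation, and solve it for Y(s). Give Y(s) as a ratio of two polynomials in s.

Y(s) = (s^3 - 6*s^2 + 16*s - 92)/(s^4 - 4*s^3 + 9*s^2 - 64*s - 112)

Transform both sides with L{·}.
The derivative rules (L{y''} = s^2 Y - s·y(0) - y'(0) and L{y'} = sY - y(0), with y(0) = 1, y'(0) = -2) turn the left side into (s^2 - 4*s - 7)Y - (s - 6).
The right side is L{sin(4*t)} = 4/(s^2 + 16).
So (s^2 - 4*s - 7)Y = 4/(s^2 + 16) + (s - 6).
Divide through and combine into a single rational function.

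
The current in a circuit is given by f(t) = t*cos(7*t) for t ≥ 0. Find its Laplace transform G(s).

L{cos(7t)} = s/(s^2 + 49).
Then apply L{t·g(t)} = -d/ds[H(s)] with H(s) = s/(s^2 + 49):
differentiating 1 time and applying the sign gives (s - 7)*(s + 7)/(s^2 + 49)^2.

G(s) = (s - 7)*(s + 7)/(s^2 + 49)^2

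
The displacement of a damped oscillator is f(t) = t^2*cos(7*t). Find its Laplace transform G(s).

G(s) = 2*s*(s^2 - 147)/(s^2 + 49)^3

L{cos(7t)} = s/(s^2 + 49).
Then apply L{t^2·g(t)} = (-1)^2 d^2/ds^2[H(s)] with H(s) = s/(s^2 + 49):
differentiating 2 times and applying the sign gives 2*s*(s^2 - 147)/(s^2 + 49)^3.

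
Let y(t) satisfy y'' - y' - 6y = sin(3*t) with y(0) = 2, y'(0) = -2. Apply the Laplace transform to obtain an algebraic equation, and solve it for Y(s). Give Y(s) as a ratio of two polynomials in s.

Y(s) = (2*s^3 - 4*s^2 + 18*s - 33)/(s^4 - s^3 + 3*s^2 - 9*s - 54)

Transform both sides with L{·}.
The derivative rules (L{y''} = s^2 Y - s·y(0) - y'(0) and L{y'} = sY - y(0), with y(0) = 2, y'(0) = -2) turn the left side into (s^2 - s - 6)Y - (2*s - 4).
The right side is L{sin(3*t)} = 3/(s^2 + 9).
So (s^2 - s - 6)Y = 3/(s^2 + 9) + (2*s - 4).
Isolate Y and clear denominators.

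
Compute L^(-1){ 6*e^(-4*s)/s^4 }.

The factor e^(-4s) signals a time shift by c = 4 (second shifting theorem).
L{t^3} = 3!/s^4 = 6/s^4, so L^-1{6/s^4} = t^3.
Hence the inverse is u(t - 4) times that function evaluated at t - 4.

Heaviside(t - 4)*((t - 4)^3)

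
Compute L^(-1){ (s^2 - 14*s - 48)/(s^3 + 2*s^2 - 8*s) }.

-6*exp(2*t) + 6 + exp(-4*t)

Factor the denominator: s^3 + 2*s^2 - 8*s = s*(s - 2)*(s + 4).
Partial fraction decomposition gives [1/(s + 4)] + [6/s] + [-6/(s - 2)].
Invert each term: 1/(s + 4) ↔ e^(-4t); 6/(s - 0) ↔ 6e^(0t); -6/(s - 2) ↔ -6e^(2t).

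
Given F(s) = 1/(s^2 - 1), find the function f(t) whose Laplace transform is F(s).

f(t) = sinh(t)

Since L{sinh(t)} = 1/(s^2 - 1), the inverse is sinh(t).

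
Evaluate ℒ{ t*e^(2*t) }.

L{e^(2t)} = 1/(s - 2).
Then apply L{t·g(t)} = -d/ds[G(s)] with G(s) = 1/(s - 2):
differentiating 1 time and applying the sign gives (s - 2)^(-2).

(s - 2)^(-2)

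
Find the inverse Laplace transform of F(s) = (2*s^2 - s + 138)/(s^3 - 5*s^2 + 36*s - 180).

3*exp(5*t) - sin(6*t) - cos(6*t)

Factor the denominator: s^3 - 5*s^2 + 36*s - 180 = (s - 5)*(s^2 + 36).
Partial fraction decomposition gives [3/(s - 5)] + [-s/(s^2 + 36)] + [-6/(s^2 + 36)].
Invert each term: 3/(s - 5) ↔ 3e^(5t); -1·s/(s^2 + 36) ↔ -cos(6t); -1·6/(s^2 + 36) ↔ -sin(6t).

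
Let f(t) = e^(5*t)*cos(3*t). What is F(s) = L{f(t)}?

F(s) = (s - 5)/((s - 5)^2 + 9)

L{cos(3t)} = s/(s^2 + 9).
By the first shifting theorem, multiplying by e^(5t) replaces s with s - 5.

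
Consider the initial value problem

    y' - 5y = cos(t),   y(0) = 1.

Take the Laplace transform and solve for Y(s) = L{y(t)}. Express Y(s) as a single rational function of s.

Y(s) = (s^2 + s + 1)/(s^3 - 5*s^2 + s - 5)

Laplace-transform each side.
The derivative rules (L{y'} = sY - y(0) = sY - 1) turn the left side into (s - 5)Y - (1).
The right side is L{cos(t)} = s/(s^2 + 1).
So (s - 5)Y = s/(s^2 + 1) + (1).
Isolate Y and clear denominators.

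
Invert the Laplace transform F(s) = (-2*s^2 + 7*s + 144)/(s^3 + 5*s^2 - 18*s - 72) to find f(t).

f(t) = 2*exp(4*t) - 5*exp(-3*t) + exp(-6*t)

Factor the denominator: s^3 + 5*s^2 - 18*s - 72 = (s - 4)*(s + 3)*(s + 6).
Partial fraction decomposition gives [-5/(s + 3)] + [1/(s + 6)] + [2/(s - 4)].
Invert each term: -5/(s + 3) ↔ -5e^(-3t); 1/(s + 6) ↔ e^(-6t); 2/(s - 4) ↔ 2e^(4t).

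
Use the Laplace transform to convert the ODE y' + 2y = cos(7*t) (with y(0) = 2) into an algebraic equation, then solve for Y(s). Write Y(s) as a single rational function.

Take the Laplace transform of both sides.
With L{y'} = sY - y(0) = sY - 2: the LHS transforms to (s + 2)Y - (2).
The right side is L{cos(7*t)} = s/(s^2 + 49).
So (s + 2)Y = s/(s^2 + 49) + (2).
Divide through and combine into a single rational function.

Y(s) = (2*s^2 + s + 98)/(s^3 + 2*s^2 + 49*s + 98)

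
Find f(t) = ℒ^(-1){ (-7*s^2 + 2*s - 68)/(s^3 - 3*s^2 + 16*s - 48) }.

f(t) = -5*exp(3*t) - sin(4*t) - 2*cos(4*t)

Factor the denominator: s^3 - 3*s^2 + 16*s - 48 = (s - 3)*(s^2 + 16).
Partial fraction decomposition gives [-5/(s - 3)] + [-2*s/(s^2 + 16)] + [-4/(s^2 + 16)].
Invert each term: -5/(s - 3) ↔ -5e^(3t); -2·s/(s^2 + 16) ↔ -2cos(4t); -1·4/(s^2 + 16) ↔ -sin(4t).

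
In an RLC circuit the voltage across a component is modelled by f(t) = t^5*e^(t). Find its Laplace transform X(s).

L{t^5} = 5!/s^6 = 120/s^6.
By the first shifting theorem, multiplying by e^(t) replaces s with s - 1.

X(s) = 120/(s - 1)^6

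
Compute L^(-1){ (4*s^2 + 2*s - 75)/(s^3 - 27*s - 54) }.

Factor the denominator: s^3 - 27*s - 54 = (s - 6)*(s + 3)^2.
Partial fraction decomposition gives [3/(s + 3)] + [5/(s + 3)^2] + [1/(s - 6)].
Invert each term: 3/(s + 3) ↔ 3e^(-3t); 5/(s + 3)^2 ↔ 5t·e^(-3t); 1/(s - 6) ↔ e^(6t).

5*t*exp(-3*t) + exp(6*t) + 3*exp(-3*t)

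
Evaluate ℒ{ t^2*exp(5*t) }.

2/(s - 5)^3

L{e^(5t)} = 1/(s - 5).
Then apply L{t^2·g(t)} = (-1)^2 d^2/ds^2[G(s)] with G(s) = 1/(s - 5):
differentiating 2 times and applying the sign gives 2/(s - 5)^3.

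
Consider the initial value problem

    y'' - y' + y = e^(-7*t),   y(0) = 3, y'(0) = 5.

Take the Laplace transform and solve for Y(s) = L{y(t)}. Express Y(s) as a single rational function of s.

Laplace-transform each side.
With L{y''} = s^2 Y - s·y(0) - y'(0) and L{y'} = sY - y(0), with y(0) = 3, y'(0) = 5: the LHS transforms to (s^2 - s + 1)Y - (3*s + 2).
The right side is L{e^(-7*t)} = 1/(s + 7).
So (s^2 - s + 1)Y = 1/(s + 7) + (3*s + 2).
Solve for Y(s) and write it as one ratio of polynomials.

Y(s) = (3*s^2 + 23*s + 15)/(s^3 + 6*s^2 - 6*s + 7)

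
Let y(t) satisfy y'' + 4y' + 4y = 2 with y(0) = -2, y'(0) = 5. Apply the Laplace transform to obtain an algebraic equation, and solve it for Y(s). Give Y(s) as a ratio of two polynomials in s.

Apply the Laplace transform to the equation.
With L{y''} = s^2 Y - s·y(0) - y'(0) and L{y'} = sY - y(0), with y(0) = -2, y'(0) = 5: the LHS transforms to (s^2 + 4*s + 4)Y - (-2*s - 3).
The right side is L{2} = 2/s.
So (s^2 + 4*s + 4)Y = 2/s + (-2*s - 3).
Divide through and combine into a single rational function.

Y(s) = (-2*s + 1)/(s^2 + 2*s)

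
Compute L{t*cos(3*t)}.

L{cos(3t)} = s/(s^2 + 9).
Then apply L{t·g(t)} = -d/ds[G(s)] with G(s) = s/(s^2 + 9):
differentiating 1 time and applying the sign gives (s - 3)*(s + 3)/(s^2 + 9)^2.

(s - 3)*(s + 3)/(s^2 + 9)^2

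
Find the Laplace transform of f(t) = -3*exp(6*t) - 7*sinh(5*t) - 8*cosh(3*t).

The transform is linear, so treat each term independently.
(-3)·[L{e^(6t)} = 1/(s - 6)]; (-7)·[L{sinh(5t)} = 5/(s^2 - 25)]; (-8)·[L{cosh(3t)} = s/(s^2 - 9)].

-8*s/(s^2 - 9) - 35/(s^2 - 25) - 3/(s - 6)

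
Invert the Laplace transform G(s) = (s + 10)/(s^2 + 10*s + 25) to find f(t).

Factor the denominator: s^2 + 10*s + 25 = (s + 5)^2.
Partial fraction decomposition gives [1/(s + 5)] + [5/(s + 5)^2].
Invert each term: 1/(s + 5) ↔ e^(-5t); 5/(s + 5)^2 ↔ 5t·e^(-5t).

f(t) = 5*t*exp(-5*t) + exp(-5*t)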